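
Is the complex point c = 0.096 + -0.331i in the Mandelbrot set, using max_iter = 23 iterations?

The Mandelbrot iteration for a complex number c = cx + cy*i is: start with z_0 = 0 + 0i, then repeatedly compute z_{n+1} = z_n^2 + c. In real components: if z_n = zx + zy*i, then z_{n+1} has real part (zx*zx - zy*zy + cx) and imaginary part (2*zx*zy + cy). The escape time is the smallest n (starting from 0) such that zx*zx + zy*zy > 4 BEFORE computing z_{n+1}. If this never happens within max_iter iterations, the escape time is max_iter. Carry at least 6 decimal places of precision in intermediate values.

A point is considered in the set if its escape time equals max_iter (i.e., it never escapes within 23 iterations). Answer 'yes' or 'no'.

z_0 = 0 + 0i, c = 0.0960 + -0.3310i
Iter 1: z = 0.0960 + -0.3310i, |z|^2 = 0.1188
Iter 2: z = -0.0043 + -0.3946i, |z|^2 = 0.1557
Iter 3: z = -0.0597 + -0.3276i, |z|^2 = 0.1109
Iter 4: z = -0.0077 + -0.2919i, |z|^2 = 0.0853
Iter 5: z = 0.0108 + -0.3265i, |z|^2 = 0.1067
Iter 6: z = -0.0105 + -0.3381i, |z|^2 = 0.1144
Iter 7: z = -0.0182 + -0.3239i, |z|^2 = 0.1053
Iter 8: z = -0.0086 + -0.3192i, |z|^2 = 0.1020
Iter 9: z = -0.0058 + -0.3255i, |z|^2 = 0.1060
Iter 10: z = -0.0099 + -0.3272i, |z|^2 = 0.1072
Iter 11: z = -0.0110 + -0.3245i, |z|^2 = 0.1054
Iter 12: z = -0.0092 + -0.3239i, |z|^2 = 0.1050
Iter 13: z = -0.0088 + -0.3251i, |z|^2 = 0.1057
Iter 14: z = -0.0096 + -0.3253i, |z|^2 = 0.1059
Iter 15: z = -0.0097 + -0.3248i, |z|^2 = 0.1056
Iter 16: z = -0.0094 + -0.3247i, |z|^2 = 0.1055
Iter 17: z = -0.0093 + -0.3249i, |z|^2 = 0.1057
Iter 18: z = -0.0095 + -0.3249i, |z|^2 = 0.1057
Iter 19: z = -0.0095 + -0.3248i, |z|^2 = 0.1056
Iter 20: z = -0.0094 + -0.3248i, |z|^2 = 0.1056
Iter 21: z = -0.0094 + -0.3249i, |z|^2 = 0.1056
Iter 22: z = -0.0095 + -0.3249i, |z|^2 = 0.1056
Did not escape in 23 iterations → in set

Answer: yes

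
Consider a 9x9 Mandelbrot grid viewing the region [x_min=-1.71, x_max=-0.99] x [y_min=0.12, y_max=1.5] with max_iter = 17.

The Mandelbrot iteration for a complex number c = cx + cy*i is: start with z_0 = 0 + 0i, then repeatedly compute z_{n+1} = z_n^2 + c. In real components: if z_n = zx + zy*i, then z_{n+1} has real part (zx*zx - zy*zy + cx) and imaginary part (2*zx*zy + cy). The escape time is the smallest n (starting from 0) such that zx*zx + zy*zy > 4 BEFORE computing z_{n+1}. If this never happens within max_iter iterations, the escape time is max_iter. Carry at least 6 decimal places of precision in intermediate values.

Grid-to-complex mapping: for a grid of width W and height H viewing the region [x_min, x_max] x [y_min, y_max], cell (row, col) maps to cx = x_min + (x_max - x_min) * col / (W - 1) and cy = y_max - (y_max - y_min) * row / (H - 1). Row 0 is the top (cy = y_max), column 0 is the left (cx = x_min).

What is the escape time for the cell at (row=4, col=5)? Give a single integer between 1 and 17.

Answer: 3

Derivation:
z_0 = 0 + 0i, c = -1.2600 + 0.8100i
Iter 1: z = -1.2600 + 0.8100i, |z|^2 = 2.2437
Iter 2: z = -0.3285 + -1.2312i, |z|^2 = 1.6238
Iter 3: z = -2.6679 + 1.6189i, |z|^2 = 9.7387
Escaped at iteration 3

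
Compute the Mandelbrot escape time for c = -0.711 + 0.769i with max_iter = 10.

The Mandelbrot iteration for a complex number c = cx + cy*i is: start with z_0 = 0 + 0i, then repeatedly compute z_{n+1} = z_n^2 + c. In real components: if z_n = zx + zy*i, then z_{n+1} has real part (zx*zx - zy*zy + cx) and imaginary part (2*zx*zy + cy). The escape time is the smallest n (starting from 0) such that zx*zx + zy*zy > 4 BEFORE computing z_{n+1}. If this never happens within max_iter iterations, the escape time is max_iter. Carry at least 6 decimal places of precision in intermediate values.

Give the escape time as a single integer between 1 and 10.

z_0 = 0 + 0i, c = -0.7110 + 0.7690i
Iter 1: z = -0.7110 + 0.7690i, |z|^2 = 1.0969
Iter 2: z = -0.7968 + -0.3245i, |z|^2 = 0.7403
Iter 3: z = -0.1814 + 1.2862i, |z|^2 = 1.6871
Iter 4: z = -2.3324 + 0.3025i, |z|^2 = 5.5314
Escaped at iteration 4

Answer: 4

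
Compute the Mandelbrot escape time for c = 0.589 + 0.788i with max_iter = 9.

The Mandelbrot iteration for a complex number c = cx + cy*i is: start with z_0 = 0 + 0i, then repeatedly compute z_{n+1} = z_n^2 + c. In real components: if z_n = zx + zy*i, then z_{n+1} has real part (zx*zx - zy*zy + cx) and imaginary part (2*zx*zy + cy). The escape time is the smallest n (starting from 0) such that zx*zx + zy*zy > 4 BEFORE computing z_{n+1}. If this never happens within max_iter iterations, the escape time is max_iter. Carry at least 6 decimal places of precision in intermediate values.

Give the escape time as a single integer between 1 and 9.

Answer: 3

Derivation:
z_0 = 0 + 0i, c = 0.5890 + 0.7880i
Iter 1: z = 0.5890 + 0.7880i, |z|^2 = 0.9679
Iter 2: z = 0.3150 + 1.7163i, |z|^2 = 3.0448
Iter 3: z = -2.2574 + 1.8692i, |z|^2 = 8.5894
Escaped at iteration 3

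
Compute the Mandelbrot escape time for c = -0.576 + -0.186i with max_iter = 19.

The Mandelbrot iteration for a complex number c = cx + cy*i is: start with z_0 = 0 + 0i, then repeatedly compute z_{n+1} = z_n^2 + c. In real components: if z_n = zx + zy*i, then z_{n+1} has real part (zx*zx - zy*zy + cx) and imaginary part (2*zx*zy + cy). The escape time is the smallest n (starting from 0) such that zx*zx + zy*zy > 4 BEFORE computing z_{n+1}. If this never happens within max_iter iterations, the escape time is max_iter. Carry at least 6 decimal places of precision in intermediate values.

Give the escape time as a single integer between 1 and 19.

z_0 = 0 + 0i, c = -0.5760 + -0.1860i
Iter 1: z = -0.5760 + -0.1860i, |z|^2 = 0.3664
Iter 2: z = -0.2788 + 0.0283i, |z|^2 = 0.0785
Iter 3: z = -0.4991 + -0.2018i, |z|^2 = 0.2898
Iter 4: z = -0.3676 + 0.0154i, |z|^2 = 0.1354
Iter 5: z = -0.4411 + -0.1973i, |z|^2 = 0.2335
Iter 6: z = -0.4204 + -0.0119i, |z|^2 = 0.1769
Iter 7: z = -0.3994 + -0.1760i, |z|^2 = 0.1905
Iter 8: z = -0.4474 + -0.0454i, |z|^2 = 0.2023
Iter 9: z = -0.3779 + -0.1453i, |z|^2 = 0.1639
Iter 10: z = -0.4543 + -0.0762i, |z|^2 = 0.2122
Iter 11: z = -0.3754 + -0.1168i, |z|^2 = 0.1546
Iter 12: z = -0.4487 + -0.0983i, |z|^2 = 0.2110
Iter 13: z = -0.3843 + -0.0978i, |z|^2 = 0.1572
Iter 14: z = -0.4379 + -0.1109i, |z|^2 = 0.2040
Iter 15: z = -0.3966 + -0.0889i, |z|^2 = 0.1652
Iter 16: z = -0.4266 + -0.1155i, |z|^2 = 0.1954
Iter 17: z = -0.4073 + -0.0875i, |z|^2 = 0.1736
Iter 18: z = -0.4178 + -0.1147i, |z|^2 = 0.1877

Answer: 19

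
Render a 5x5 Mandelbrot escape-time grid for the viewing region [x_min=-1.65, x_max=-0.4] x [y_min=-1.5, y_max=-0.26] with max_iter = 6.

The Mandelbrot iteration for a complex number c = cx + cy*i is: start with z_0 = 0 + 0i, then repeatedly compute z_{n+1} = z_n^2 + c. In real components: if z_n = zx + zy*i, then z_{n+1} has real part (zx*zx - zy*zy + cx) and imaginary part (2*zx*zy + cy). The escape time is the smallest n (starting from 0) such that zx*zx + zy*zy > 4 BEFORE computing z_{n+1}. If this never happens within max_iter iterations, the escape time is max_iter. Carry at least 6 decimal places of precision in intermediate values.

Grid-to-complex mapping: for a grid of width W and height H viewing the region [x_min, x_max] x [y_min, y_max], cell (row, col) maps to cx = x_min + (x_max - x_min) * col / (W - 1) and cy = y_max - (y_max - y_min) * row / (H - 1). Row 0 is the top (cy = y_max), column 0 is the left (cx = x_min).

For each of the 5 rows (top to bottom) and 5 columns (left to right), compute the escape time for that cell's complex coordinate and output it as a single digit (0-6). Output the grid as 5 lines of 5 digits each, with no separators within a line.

(row=0, col=0): c = -1.6500 + -0.2600i → escape time 4
(row=0, col=1): c = -1.3375 + -0.2600i → escape time 6
(row=0, col=2): c = -1.0250 + -0.2600i → escape time 6
(row=0, col=3): c = -0.7125 + -0.2600i → escape time 6
(row=0, col=4): c = -0.4000 + -0.2600i → escape time 6
(row=1, col=0): c = -1.6500 + -0.5700i → escape time 3
(row=1, col=1): c = -1.3375 + -0.5700i → escape time 3
(row=1, col=2): c = -1.0250 + -0.5700i → escape time 5
(row=1, col=3): c = -0.7125 + -0.5700i → escape time 6
(row=1, col=4): c = -0.4000 + -0.5700i → escape time 6
(row=2, col=0): c = -1.6500 + -0.8800i → escape time 2
(row=2, col=1): c = -1.3375 + -0.8800i → escape time 3
(row=2, col=2): c = -1.0250 + -0.8800i → escape time 3
(row=2, col=3): c = -0.7125 + -0.8800i → escape time 4
(row=2, col=4): c = -0.4000 + -0.8800i → escape time 5
(row=3, col=0): c = -1.6500 + -1.1900i → escape time 1
(row=3, col=1): c = -1.3375 + -1.1900i → escape time 2
(row=3, col=2): c = -1.0250 + -1.1900i → escape time 3
(row=3, col=3): c = -0.7125 + -1.1900i → escape time 3
(row=3, col=4): c = -0.4000 + -1.1900i → escape time 3
(row=4, col=0): c = -1.6500 + -1.5000i → escape time 1
(row=4, col=1): c = -1.3375 + -1.5000i → escape time 1
(row=4, col=2): c = -1.0250 + -1.5000i → escape time 2
(row=4, col=3): c = -0.7125 + -1.5000i → escape time 2
(row=4, col=4): c = -0.4000 + -1.5000i → escape time 2

Answer: 46666
33566
23345
12333
11222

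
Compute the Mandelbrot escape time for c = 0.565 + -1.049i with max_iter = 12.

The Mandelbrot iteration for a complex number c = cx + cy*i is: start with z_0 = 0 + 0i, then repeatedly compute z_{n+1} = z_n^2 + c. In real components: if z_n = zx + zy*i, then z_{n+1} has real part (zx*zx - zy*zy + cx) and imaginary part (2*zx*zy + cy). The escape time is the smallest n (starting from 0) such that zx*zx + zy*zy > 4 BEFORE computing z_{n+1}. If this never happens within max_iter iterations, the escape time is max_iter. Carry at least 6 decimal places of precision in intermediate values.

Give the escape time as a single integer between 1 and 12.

z_0 = 0 + 0i, c = 0.5650 + -1.0490i
Iter 1: z = 0.5650 + -1.0490i, |z|^2 = 1.4196
Iter 2: z = -0.2162 + -2.2344i, |z|^2 = 5.0391
Escaped at iteration 2

Answer: 2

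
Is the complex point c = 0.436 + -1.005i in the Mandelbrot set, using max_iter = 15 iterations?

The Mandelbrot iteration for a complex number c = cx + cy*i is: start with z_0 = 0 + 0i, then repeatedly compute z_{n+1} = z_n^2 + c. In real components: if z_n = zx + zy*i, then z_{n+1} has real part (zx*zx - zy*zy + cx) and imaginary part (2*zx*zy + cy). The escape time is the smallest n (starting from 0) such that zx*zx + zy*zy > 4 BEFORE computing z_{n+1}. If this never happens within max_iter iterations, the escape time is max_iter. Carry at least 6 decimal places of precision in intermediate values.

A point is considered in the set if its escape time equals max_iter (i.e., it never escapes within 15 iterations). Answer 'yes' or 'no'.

Answer: no

Derivation:
z_0 = 0 + 0i, c = 0.4360 + -1.0050i
Iter 1: z = 0.4360 + -1.0050i, |z|^2 = 1.2001
Iter 2: z = -0.3839 + -1.8814i, |z|^2 = 3.6869
Iter 3: z = -2.9561 + 0.4396i, |z|^2 = 8.9319
Escaped at iteration 3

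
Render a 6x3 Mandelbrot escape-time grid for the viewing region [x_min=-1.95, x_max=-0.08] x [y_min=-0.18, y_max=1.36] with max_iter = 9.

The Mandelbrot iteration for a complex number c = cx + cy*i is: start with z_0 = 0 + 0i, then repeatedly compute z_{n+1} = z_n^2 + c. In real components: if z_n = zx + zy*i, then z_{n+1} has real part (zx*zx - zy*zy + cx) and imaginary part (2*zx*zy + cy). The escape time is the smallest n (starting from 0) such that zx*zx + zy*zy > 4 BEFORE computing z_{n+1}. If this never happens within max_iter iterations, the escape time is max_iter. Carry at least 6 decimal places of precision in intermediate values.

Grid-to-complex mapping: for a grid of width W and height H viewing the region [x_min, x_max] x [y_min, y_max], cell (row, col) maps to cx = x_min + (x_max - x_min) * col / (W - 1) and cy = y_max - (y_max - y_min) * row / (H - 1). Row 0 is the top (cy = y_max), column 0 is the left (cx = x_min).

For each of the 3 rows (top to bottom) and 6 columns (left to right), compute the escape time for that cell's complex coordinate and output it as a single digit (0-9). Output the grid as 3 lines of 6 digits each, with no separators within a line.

(row=0, col=0): c = -1.9500 + 1.3600i → escape time 1
(row=0, col=1): c = -1.5760 + 1.3600i → escape time 1
(row=0, col=2): c = -1.2020 + 1.3600i → escape time 2
(row=0, col=3): c = -0.8280 + 1.3600i → escape time 2
(row=0, col=4): c = -0.4540 + 1.3600i → escape time 2
(row=0, col=5): c = -0.0800 + 1.3600i → escape time 2
(row=1, col=0): c = -1.9500 + 0.5900i → escape time 1
(row=1, col=1): c = -1.5760 + 0.5900i → escape time 3
(row=1, col=2): c = -1.2020 + 0.5900i → escape time 3
(row=1, col=3): c = -0.8280 + 0.5900i → escape time 5
(row=1, col=4): c = -0.4540 + 0.5900i → escape time 9
(row=1, col=5): c = -0.0800 + 0.5900i → escape time 9
(row=2, col=0): c = -1.9500 + -0.1800i → escape time 3
(row=2, col=1): c = -1.5760 + -0.1800i → escape time 5
(row=2, col=2): c = -1.2020 + -0.1800i → escape time 9
(row=2, col=3): c = -0.8280 + -0.1800i → escape time 9
(row=2, col=4): c = -0.4540 + -0.1800i → escape time 9
(row=2, col=5): c = -0.0800 + -0.1800i → escape time 9

Answer: 112222
133599
359999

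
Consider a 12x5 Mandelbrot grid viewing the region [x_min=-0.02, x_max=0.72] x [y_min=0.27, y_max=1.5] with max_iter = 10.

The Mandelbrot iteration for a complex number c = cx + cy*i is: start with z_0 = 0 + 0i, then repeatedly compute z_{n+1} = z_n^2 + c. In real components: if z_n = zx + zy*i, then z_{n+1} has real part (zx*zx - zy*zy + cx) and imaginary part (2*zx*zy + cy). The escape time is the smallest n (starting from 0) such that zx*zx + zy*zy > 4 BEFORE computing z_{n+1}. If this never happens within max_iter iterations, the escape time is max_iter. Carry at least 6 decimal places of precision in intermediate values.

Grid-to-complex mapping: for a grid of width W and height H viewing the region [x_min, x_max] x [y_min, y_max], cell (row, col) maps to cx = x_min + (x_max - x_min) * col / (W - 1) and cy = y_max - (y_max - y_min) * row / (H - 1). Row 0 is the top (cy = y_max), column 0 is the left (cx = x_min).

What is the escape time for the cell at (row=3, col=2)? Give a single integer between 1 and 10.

Answer: 10

Derivation:
z_0 = 0 + 0i, c = 0.1145 + 0.5775i
Iter 1: z = 0.1145 + 0.5775i, |z|^2 = 0.3466
Iter 2: z = -0.2058 + 0.7098i, |z|^2 = 0.5462
Iter 3: z = -0.3469 + 0.2853i, |z|^2 = 0.2017
Iter 4: z = 0.1535 + 0.3796i, |z|^2 = 0.1676
Iter 5: z = -0.0060 + 0.6940i, |z|^2 = 0.4817
Iter 6: z = -0.3671 + 0.5692i, |z|^2 = 0.4588
Iter 7: z = -0.0747 + 0.1596i, |z|^2 = 0.0311
Iter 8: z = 0.0947 + 0.5537i, |z|^2 = 0.3155
Iter 9: z = -0.1830 + 0.6823i, |z|^2 = 0.4991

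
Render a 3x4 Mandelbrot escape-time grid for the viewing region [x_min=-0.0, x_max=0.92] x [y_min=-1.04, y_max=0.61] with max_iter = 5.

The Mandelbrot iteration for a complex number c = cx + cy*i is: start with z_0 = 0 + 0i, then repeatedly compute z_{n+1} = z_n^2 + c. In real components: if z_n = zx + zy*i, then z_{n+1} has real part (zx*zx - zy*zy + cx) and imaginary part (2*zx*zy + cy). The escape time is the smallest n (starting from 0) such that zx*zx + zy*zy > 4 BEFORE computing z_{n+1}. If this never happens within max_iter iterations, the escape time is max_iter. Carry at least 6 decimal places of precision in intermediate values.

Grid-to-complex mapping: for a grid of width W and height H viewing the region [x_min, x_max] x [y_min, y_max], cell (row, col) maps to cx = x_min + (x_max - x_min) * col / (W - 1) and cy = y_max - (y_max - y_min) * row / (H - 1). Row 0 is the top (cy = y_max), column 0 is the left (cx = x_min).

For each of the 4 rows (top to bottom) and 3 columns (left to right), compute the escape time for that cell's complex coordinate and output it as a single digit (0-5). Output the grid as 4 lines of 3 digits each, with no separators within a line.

(row=0, col=0): c = 0.0000 + 0.6100i → escape time 5
(row=0, col=1): c = 0.4600 + 0.6100i → escape time 5
(row=0, col=2): c = 0.9200 + 0.6100i → escape time 2
(row=1, col=0): c = 0.0000 + 0.0600i → escape time 5
(row=1, col=1): c = 0.4600 + 0.0600i → escape time 5
(row=1, col=2): c = 0.9200 + 0.0600i → escape time 3
(row=2, col=0): c = 0.0000 + -0.4900i → escape time 5
(row=2, col=1): c = 0.4600 + -0.4900i → escape time 5
(row=2, col=2): c = 0.9200 + -0.4900i → escape time 2
(row=3, col=0): c = 0.0000 + -1.0400i → escape time 5
(row=3, col=1): c = 0.4600 + -1.0400i → escape time 2
(row=3, col=2): c = 0.9200 + -1.0400i → escape time 2

Answer: 552
553
552
522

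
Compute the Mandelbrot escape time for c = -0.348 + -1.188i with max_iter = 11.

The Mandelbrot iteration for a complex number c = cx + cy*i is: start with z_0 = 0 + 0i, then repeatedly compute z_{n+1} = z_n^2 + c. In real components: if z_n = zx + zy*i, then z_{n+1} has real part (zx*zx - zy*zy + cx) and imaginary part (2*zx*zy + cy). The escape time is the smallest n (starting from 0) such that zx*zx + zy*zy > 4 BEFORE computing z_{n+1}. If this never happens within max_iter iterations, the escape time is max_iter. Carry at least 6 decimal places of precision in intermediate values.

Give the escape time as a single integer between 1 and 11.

z_0 = 0 + 0i, c = -0.3480 + -1.1880i
Iter 1: z = -0.3480 + -1.1880i, |z|^2 = 1.5324
Iter 2: z = -1.6382 + -0.3612i, |z|^2 = 2.8143
Iter 3: z = 2.2054 + -0.0047i, |z|^2 = 4.8638
Escaped at iteration 3

Answer: 3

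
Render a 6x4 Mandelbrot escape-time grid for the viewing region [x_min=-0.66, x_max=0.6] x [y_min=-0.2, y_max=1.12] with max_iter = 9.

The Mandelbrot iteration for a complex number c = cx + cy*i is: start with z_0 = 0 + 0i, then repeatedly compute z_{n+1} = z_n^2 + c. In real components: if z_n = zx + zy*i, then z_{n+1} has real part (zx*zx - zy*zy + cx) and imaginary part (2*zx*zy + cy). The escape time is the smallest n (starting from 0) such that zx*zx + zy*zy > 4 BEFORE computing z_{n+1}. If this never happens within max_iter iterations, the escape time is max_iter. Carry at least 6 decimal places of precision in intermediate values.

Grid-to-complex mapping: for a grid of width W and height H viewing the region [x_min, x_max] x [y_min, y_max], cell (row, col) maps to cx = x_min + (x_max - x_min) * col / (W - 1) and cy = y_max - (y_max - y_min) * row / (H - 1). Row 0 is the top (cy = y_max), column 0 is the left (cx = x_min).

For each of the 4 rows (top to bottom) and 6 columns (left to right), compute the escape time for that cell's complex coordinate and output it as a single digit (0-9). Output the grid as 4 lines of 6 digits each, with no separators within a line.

(row=0, col=0): c = -0.6600 + 1.1200i → escape time 3
(row=0, col=1): c = -0.4080 + 1.1200i → escape time 4
(row=0, col=2): c = -0.1560 + 1.1200i → escape time 6
(row=0, col=3): c = 0.0960 + 1.1200i → escape time 4
(row=0, col=4): c = 0.3480 + 1.1200i → escape time 2
(row=0, col=5): c = 0.6000 + 1.1200i → escape time 2
(row=1, col=0): c = -0.6600 + 0.6800i → escape time 6
(row=1, col=1): c = -0.4080 + 0.6800i → escape time 9
(row=1, col=2): c = -0.1560 + 0.6800i → escape time 9
(row=1, col=3): c = 0.0960 + 0.6800i → escape time 9
(row=1, col=4): c = 0.3480 + 0.6800i → escape time 9
(row=1, col=5): c = 0.6000 + 0.6800i → escape time 3
(row=2, col=0): c = -0.6600 + 0.2400i → escape time 9
(row=2, col=1): c = -0.4080 + 0.2400i → escape time 9
(row=2, col=2): c = -0.1560 + 0.2400i → escape time 9
(row=2, col=3): c = 0.0960 + 0.2400i → escape time 9
(row=2, col=4): c = 0.3480 + 0.2400i → escape time 9
(row=2, col=5): c = 0.6000 + 0.2400i → escape time 4
(row=3, col=0): c = -0.6600 + -0.2000i → escape time 9
(row=3, col=1): c = -0.4080 + -0.2000i → escape time 9
(row=3, col=2): c = -0.1560 + -0.2000i → escape time 9
(row=3, col=3): c = 0.0960 + -0.2000i → escape time 9
(row=3, col=4): c = 0.3480 + -0.2000i → escape time 9
(row=3, col=5): c = 0.6000 + -0.2000i → escape time 4

Answer: 346422
699993
999994
999994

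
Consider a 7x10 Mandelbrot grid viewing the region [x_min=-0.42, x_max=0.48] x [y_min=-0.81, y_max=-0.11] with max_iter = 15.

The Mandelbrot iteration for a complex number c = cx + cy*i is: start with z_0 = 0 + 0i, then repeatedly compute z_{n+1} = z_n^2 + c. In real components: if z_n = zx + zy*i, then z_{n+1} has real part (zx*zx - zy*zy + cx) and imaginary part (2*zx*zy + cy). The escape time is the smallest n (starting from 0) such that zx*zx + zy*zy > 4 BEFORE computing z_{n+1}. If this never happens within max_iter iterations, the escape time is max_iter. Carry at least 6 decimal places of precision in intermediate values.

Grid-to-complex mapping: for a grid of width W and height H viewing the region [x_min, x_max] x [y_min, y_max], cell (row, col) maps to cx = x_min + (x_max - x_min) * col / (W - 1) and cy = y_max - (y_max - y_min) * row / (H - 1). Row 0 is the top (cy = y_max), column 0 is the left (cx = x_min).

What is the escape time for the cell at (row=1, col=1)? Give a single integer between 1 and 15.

Answer: 15

Derivation:
z_0 = 0 + 0i, c = -0.2700 + -0.1878i
Iter 1: z = -0.2700 + -0.1878i, |z|^2 = 0.1082
Iter 2: z = -0.2324 + -0.0864i, |z|^2 = 0.0615
Iter 3: z = -0.2235 + -0.1476i, |z|^2 = 0.0717
Iter 4: z = -0.2419 + -0.1218i, |z|^2 = 0.0733
Iter 5: z = -0.2263 + -0.1289i, |z|^2 = 0.0678
Iter 6: z = -0.2354 + -0.1294i, |z|^2 = 0.0722
Iter 7: z = -0.2314 + -0.1268i, |z|^2 = 0.0696
Iter 8: z = -0.2326 + -0.1291i, |z|^2 = 0.0707
Iter 9: z = -0.2326 + -0.1277i, |z|^2 = 0.0704
Iter 10: z = -0.2322 + -0.1284i, |z|^2 = 0.0704
Iter 11: z = -0.2325 + -0.1282i, |z|^2 = 0.0705
Iter 12: z = -0.2323 + -0.1282i, |z|^2 = 0.0704
Iter 13: z = -0.2324 + -0.1282i, |z|^2 = 0.0705
Iter 14: z = -0.2324 + -0.1282i, |z|^2 = 0.0704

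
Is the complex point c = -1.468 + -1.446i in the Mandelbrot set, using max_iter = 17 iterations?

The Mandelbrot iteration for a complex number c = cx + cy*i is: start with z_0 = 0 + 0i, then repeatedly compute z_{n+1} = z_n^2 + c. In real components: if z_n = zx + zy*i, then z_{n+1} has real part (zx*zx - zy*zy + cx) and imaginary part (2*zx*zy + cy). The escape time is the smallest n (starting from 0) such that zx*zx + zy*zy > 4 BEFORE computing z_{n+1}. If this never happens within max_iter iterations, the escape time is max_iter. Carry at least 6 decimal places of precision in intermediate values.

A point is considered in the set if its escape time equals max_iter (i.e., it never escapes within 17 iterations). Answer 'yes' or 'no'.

z_0 = 0 + 0i, c = -1.4680 + -1.4460i
Iter 1: z = -1.4680 + -1.4460i, |z|^2 = 4.2459
Escaped at iteration 1

Answer: no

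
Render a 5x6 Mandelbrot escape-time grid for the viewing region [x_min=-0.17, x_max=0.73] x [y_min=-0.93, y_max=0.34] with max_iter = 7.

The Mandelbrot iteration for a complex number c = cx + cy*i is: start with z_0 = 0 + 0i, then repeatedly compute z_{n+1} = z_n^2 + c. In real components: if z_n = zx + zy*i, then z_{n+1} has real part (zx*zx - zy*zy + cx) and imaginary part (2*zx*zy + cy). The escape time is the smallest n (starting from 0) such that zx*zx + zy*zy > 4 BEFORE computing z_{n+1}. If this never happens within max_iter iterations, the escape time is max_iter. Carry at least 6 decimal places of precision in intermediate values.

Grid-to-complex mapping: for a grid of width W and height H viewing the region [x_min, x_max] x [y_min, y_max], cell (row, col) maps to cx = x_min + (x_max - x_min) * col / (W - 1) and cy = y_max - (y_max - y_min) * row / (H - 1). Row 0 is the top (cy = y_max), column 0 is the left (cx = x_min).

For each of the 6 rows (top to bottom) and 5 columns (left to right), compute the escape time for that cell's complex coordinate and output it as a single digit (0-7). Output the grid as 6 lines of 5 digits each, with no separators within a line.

(row=0, col=0): c = -0.1700 + 0.3400i → escape time 7
(row=0, col=1): c = 0.0550 + 0.3400i → escape time 7
(row=0, col=2): c = 0.2800 + 0.3400i → escape time 7
(row=0, col=3): c = 0.5050 + 0.3400i → escape time 5
(row=0, col=4): c = 0.7300 + 0.3400i → escape time 3
(row=1, col=0): c = -0.1700 + 0.0860i → escape time 7
(row=1, col=1): c = 0.0550 + 0.0860i → escape time 7
(row=1, col=2): c = 0.2800 + 0.0860i → escape time 7
(row=1, col=3): c = 0.5050 + 0.0860i → escape time 5
(row=1, col=4): c = 0.7300 + 0.0860i → escape time 3
(row=2, col=0): c = -0.1700 + -0.1680i → escape time 7
(row=2, col=1): c = 0.0550 + -0.1680i → escape time 7
(row=2, col=2): c = 0.2800 + -0.1680i → escape time 7
(row=2, col=3): c = 0.5050 + -0.1680i → escape time 5
(row=2, col=4): c = 0.7300 + -0.1680i → escape time 3
(row=3, col=0): c = -0.1700 + -0.4220i → escape time 7
(row=3, col=1): c = 0.0550 + -0.4220i → escape time 7
(row=3, col=2): c = 0.2800 + -0.4220i → escape time 7
(row=3, col=3): c = 0.5050 + -0.4220i → escape time 5
(row=3, col=4): c = 0.7300 + -0.4220i → escape time 3
(row=4, col=0): c = -0.1700 + -0.6760i → escape time 7
(row=4, col=1): c = 0.0550 + -0.6760i → escape time 7
(row=4, col=2): c = 0.2800 + -0.6760i → escape time 7
(row=4, col=3): c = 0.5050 + -0.6760i → escape time 4
(row=4, col=4): c = 0.7300 + -0.6760i → escape time 3
(row=5, col=0): c = -0.1700 + -0.9300i → escape time 7
(row=5, col=1): c = 0.0550 + -0.9300i → escape time 6
(row=5, col=2): c = 0.2800 + -0.9300i → escape time 4
(row=5, col=3): c = 0.5050 + -0.9300i → escape time 3
(row=5, col=4): c = 0.7300 + -0.9300i → escape time 2

Answer: 77753
77753
77753
77753
77743
76432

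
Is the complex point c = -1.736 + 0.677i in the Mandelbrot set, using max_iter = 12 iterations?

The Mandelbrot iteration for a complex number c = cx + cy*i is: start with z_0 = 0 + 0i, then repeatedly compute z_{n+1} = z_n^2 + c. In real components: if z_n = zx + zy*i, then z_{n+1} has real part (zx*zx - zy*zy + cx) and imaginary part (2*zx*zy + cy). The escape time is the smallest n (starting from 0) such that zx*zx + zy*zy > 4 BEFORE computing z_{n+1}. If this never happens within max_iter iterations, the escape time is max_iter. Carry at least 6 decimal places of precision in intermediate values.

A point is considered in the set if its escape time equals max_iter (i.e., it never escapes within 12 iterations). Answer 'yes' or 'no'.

Answer: no

Derivation:
z_0 = 0 + 0i, c = -1.7360 + 0.6770i
Iter 1: z = -1.7360 + 0.6770i, |z|^2 = 3.4720
Iter 2: z = 0.8194 + -1.6735i, |z|^2 = 3.4721
Iter 3: z = -3.8654 + -2.0655i, |z|^2 = 19.2075
Escaped at iteration 3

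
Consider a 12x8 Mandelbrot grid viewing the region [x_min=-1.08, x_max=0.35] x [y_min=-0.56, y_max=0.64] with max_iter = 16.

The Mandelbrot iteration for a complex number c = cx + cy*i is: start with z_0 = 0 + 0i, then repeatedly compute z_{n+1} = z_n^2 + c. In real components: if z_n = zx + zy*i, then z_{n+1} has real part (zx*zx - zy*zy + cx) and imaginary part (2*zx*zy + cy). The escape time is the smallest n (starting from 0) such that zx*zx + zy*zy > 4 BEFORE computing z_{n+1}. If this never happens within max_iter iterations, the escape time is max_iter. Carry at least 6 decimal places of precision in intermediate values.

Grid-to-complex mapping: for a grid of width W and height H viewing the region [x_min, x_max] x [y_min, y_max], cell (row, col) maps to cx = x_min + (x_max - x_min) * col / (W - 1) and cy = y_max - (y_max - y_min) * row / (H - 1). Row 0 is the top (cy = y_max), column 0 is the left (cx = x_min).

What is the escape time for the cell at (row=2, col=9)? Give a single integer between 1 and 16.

Answer: 16

Derivation:
z_0 = 0 + 0i, c = 0.0900 + 0.2971i
Iter 1: z = 0.0900 + 0.2971i, |z|^2 = 0.0964
Iter 2: z = 0.0098 + 0.3506i, |z|^2 = 0.1230
Iter 3: z = -0.0328 + 0.3040i, |z|^2 = 0.0935
Iter 4: z = -0.0013 + 0.2772i, |z|^2 = 0.0768
Iter 5: z = 0.0132 + 0.2964i, |z|^2 = 0.0880
Iter 6: z = 0.0023 + 0.3050i, |z|^2 = 0.0930
Iter 7: z = -0.0030 + 0.2986i, |z|^2 = 0.0891
Iter 8: z = 0.0009 + 0.2954i, |z|^2 = 0.0872
Iter 9: z = 0.0028 + 0.2977i, |z|^2 = 0.0886
Iter 10: z = 0.0014 + 0.2988i, |z|^2 = 0.0893
Iter 11: z = 0.0007 + 0.2980i, |z|^2 = 0.0888
Iter 12: z = 0.0012 + 0.2976i, |z|^2 = 0.0886
Iter 13: z = 0.0014 + 0.2979i, |z|^2 = 0.0887
Iter 14: z = 0.0013 + 0.2980i, |z|^2 = 0.0888
Iter 15: z = 0.0012 + 0.2979i, |z|^2 = 0.0887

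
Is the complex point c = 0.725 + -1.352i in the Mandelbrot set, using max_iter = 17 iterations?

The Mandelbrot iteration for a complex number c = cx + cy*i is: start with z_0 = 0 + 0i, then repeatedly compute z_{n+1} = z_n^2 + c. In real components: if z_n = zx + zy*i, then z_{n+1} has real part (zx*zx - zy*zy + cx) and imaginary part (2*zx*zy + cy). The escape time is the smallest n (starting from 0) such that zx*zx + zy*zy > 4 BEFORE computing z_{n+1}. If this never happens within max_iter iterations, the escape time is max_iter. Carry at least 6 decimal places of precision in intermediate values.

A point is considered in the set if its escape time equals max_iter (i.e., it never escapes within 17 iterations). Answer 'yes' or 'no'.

z_0 = 0 + 0i, c = 0.7250 + -1.3520i
Iter 1: z = 0.7250 + -1.3520i, |z|^2 = 2.3535
Iter 2: z = -0.5773 + -3.3124i, |z|^2 = 11.3052
Escaped at iteration 2

Answer: no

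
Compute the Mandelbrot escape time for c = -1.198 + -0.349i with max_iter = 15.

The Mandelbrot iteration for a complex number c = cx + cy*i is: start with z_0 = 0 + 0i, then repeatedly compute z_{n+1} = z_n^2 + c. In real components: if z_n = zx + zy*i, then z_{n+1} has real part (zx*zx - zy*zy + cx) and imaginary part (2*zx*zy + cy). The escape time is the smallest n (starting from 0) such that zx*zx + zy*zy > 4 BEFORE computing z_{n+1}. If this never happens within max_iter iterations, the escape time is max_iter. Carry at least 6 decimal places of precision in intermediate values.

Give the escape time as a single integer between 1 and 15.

z_0 = 0 + 0i, c = -1.1980 + -0.3490i
Iter 1: z = -1.1980 + -0.3490i, |z|^2 = 1.5570
Iter 2: z = 0.1154 + 0.4872i, |z|^2 = 0.2507
Iter 3: z = -1.4220 + -0.2366i, |z|^2 = 2.0782
Iter 4: z = 0.7683 + 0.3238i, |z|^2 = 0.6951
Iter 5: z = -0.7126 + 0.1485i, |z|^2 = 0.5298
Iter 6: z = -0.7123 + -0.5606i, |z|^2 = 0.8216
Iter 7: z = -1.0050 + 0.4496i, |z|^2 = 1.2121
Iter 8: z = -0.3902 + -1.2527i, |z|^2 = 1.7216
Iter 9: z = -2.6151 + 0.6286i, |z|^2 = 7.2338
Escaped at iteration 9

Answer: 9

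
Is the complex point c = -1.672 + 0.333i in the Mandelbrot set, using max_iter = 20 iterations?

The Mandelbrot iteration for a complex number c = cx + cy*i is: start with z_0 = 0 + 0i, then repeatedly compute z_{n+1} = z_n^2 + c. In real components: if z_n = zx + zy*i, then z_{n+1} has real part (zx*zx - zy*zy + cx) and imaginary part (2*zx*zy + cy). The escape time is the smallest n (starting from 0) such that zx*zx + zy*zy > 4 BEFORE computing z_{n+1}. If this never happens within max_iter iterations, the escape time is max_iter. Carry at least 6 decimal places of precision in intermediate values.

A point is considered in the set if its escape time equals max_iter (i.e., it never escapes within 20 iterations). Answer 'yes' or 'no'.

z_0 = 0 + 0i, c = -1.6720 + 0.3330i
Iter 1: z = -1.6720 + 0.3330i, |z|^2 = 2.9065
Iter 2: z = 1.0127 + -0.7806i, |z|^2 = 1.6348
Iter 3: z = -1.2557 + -1.2479i, |z|^2 = 3.1341
Iter 4: z = -1.6525 + 3.4671i, |z|^2 = 14.7512
Escaped at iteration 4

Answer: no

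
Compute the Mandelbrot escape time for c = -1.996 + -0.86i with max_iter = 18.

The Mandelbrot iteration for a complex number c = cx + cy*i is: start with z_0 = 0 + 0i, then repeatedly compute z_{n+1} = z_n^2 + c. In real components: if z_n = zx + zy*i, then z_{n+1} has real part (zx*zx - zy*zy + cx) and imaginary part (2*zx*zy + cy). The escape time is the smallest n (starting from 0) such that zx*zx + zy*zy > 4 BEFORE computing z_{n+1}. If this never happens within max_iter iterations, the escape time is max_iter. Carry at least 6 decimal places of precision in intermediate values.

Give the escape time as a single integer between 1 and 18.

z_0 = 0 + 0i, c = -1.9960 + -0.8600i
Iter 1: z = -1.9960 + -0.8600i, |z|^2 = 4.7236
Escaped at iteration 1

Answer: 1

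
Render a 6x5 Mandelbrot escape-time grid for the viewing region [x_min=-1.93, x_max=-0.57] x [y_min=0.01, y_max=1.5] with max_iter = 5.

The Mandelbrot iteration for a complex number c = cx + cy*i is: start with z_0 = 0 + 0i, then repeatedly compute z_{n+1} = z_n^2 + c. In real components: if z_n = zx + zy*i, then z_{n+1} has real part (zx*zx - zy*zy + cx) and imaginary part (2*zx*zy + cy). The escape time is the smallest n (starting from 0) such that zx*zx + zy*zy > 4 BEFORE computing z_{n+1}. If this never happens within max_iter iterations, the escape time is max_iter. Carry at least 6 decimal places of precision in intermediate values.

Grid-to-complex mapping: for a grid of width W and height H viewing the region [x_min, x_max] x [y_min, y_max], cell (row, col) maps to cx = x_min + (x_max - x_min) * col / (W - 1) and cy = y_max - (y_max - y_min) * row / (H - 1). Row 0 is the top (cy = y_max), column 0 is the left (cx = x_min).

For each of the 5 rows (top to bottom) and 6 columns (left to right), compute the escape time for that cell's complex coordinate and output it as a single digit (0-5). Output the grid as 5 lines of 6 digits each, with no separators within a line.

Answer: 111222
112333
133345
335555
555555

Derivation:
(row=0, col=0): c = -1.9300 + 1.5000i → escape time 1
(row=0, col=1): c = -1.6580 + 1.5000i → escape time 1
(row=0, col=2): c = -1.3860 + 1.5000i → escape time 1
(row=0, col=3): c = -1.1140 + 1.5000i → escape time 2
(row=0, col=4): c = -0.8420 + 1.5000i → escape time 2
(row=0, col=5): c = -0.5700 + 1.5000i → escape time 2
(row=1, col=0): c = -1.9300 + 1.1275i → escape time 1
(row=1, col=1): c = -1.6580 + 1.1275i → escape time 1
(row=1, col=2): c = -1.3860 + 1.1275i → escape time 2
(row=1, col=3): c = -1.1140 + 1.1275i → escape time 3
(row=1, col=4): c = -0.8420 + 1.1275i → escape time 3
(row=1, col=5): c = -0.5700 + 1.1275i → escape time 3
(row=2, col=0): c = -1.9300 + 0.7550i → escape time 1
(row=2, col=1): c = -1.6580 + 0.7550i → escape time 3
(row=2, col=2): c = -1.3860 + 0.7550i → escape time 3
(row=2, col=3): c = -1.1140 + 0.7550i → escape time 3
(row=2, col=4): c = -0.8420 + 0.7550i → escape time 4
(row=2, col=5): c = -0.5700 + 0.7550i → escape time 5
(row=3, col=0): c = -1.9300 + 0.3825i → escape time 3
(row=3, col=1): c = -1.6580 + 0.3825i → escape time 3
(row=3, col=2): c = -1.3860 + 0.3825i → escape time 5
(row=3, col=3): c = -1.1140 + 0.3825i → escape time 5
(row=3, col=4): c = -0.8420 + 0.3825i → escape time 5
(row=3, col=5): c = -0.5700 + 0.3825i → escape time 5
(row=4, col=0): c = -1.9300 + 0.0100i → escape time 5
(row=4, col=1): c = -1.6580 + 0.0100i → escape time 5
(row=4, col=2): c = -1.3860 + 0.0100i → escape time 5
(row=4, col=3): c = -1.1140 + 0.0100i → escape time 5
(row=4, col=4): c = -0.8420 + 0.0100i → escape time 5
(row=4, col=5): c = -0.5700 + 0.0100i → escape time 5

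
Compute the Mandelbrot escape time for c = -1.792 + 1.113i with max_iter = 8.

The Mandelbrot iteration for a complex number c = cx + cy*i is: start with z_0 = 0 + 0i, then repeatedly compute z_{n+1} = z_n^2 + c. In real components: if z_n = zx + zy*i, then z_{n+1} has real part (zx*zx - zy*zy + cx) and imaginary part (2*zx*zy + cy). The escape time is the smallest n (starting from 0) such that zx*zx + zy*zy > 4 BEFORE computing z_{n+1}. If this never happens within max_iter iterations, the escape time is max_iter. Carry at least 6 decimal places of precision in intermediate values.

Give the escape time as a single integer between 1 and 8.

z_0 = 0 + 0i, c = -1.7920 + 1.1130i
Iter 1: z = -1.7920 + 1.1130i, |z|^2 = 4.4500
Escaped at iteration 1

Answer: 1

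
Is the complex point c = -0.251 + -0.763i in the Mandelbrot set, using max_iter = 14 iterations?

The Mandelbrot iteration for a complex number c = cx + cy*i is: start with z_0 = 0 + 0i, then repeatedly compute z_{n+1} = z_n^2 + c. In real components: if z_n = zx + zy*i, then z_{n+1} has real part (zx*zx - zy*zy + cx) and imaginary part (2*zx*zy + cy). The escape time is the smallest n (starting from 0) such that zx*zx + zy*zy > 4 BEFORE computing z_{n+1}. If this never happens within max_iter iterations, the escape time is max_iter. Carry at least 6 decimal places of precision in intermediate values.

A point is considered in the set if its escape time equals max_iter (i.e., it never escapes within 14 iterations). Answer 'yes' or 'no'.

Answer: yes

Derivation:
z_0 = 0 + 0i, c = -0.2510 + -0.7630i
Iter 1: z = -0.2510 + -0.7630i, |z|^2 = 0.6452
Iter 2: z = -0.7702 + -0.3800i, |z|^2 = 0.7375
Iter 3: z = 0.1978 + -0.1777i, |z|^2 = 0.0707
Iter 4: z = -0.2435 + -0.8333i, |z|^2 = 0.7537
Iter 5: z = -0.8861 + -0.3572i, |z|^2 = 0.9128
Iter 6: z = 0.4066 + -0.1299i, |z|^2 = 0.1822
Iter 7: z = -0.1026 + -0.8686i, |z|^2 = 0.7650
Iter 8: z = -0.9950 + -0.5848i, |z|^2 = 1.3320
Iter 9: z = 0.3970 + 0.4007i, |z|^2 = 0.3182
Iter 10: z = -0.2540 + -0.4448i, |z|^2 = 0.2624
Iter 11: z = -0.3844 + -0.5370i, |z|^2 = 0.4362
Iter 12: z = -0.3917 + -0.3501i, |z|^2 = 0.2760
Iter 13: z = -0.2202 + -0.4887i, |z|^2 = 0.2873
Did not escape in 14 iterations → in set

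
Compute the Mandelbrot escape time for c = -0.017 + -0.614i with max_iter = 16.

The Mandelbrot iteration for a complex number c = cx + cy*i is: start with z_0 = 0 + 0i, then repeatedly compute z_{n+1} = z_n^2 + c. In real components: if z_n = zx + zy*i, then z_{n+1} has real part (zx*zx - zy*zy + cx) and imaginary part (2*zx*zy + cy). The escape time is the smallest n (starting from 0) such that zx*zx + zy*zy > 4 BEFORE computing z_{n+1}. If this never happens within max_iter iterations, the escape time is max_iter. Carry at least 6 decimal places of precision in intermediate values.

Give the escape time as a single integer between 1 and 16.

Answer: 16

Derivation:
z_0 = 0 + 0i, c = -0.0170 + -0.6140i
Iter 1: z = -0.0170 + -0.6140i, |z|^2 = 0.3773
Iter 2: z = -0.3937 + -0.5931i, |z|^2 = 0.5068
Iter 3: z = -0.2138 + -0.1470i, |z|^2 = 0.0673
Iter 4: z = 0.0071 + -0.5512i, |z|^2 = 0.3038
Iter 5: z = -0.3207 + -0.6218i, |z|^2 = 0.4895
Iter 6: z = -0.3008 + -0.2151i, |z|^2 = 0.1368
Iter 7: z = 0.0272 + -0.4846i, |z|^2 = 0.2356
Iter 8: z = -0.2511 + -0.6404i, |z|^2 = 0.4731
Iter 9: z = -0.3640 + -0.2924i, |z|^2 = 0.2180
Iter 10: z = 0.0300 + -0.4011i, |z|^2 = 0.1618
Iter 11: z = -0.1770 + -0.6381i, |z|^2 = 0.4384
Iter 12: z = -0.3928 + -0.3882i, |z|^2 = 0.3050
Iter 13: z = -0.0134 + -0.3090i, |z|^2 = 0.0957
Iter 14: z = -0.1123 + -0.6057i, |z|^2 = 0.3795
Iter 15: z = -0.3713 + -0.4779i, |z|^2 = 0.3663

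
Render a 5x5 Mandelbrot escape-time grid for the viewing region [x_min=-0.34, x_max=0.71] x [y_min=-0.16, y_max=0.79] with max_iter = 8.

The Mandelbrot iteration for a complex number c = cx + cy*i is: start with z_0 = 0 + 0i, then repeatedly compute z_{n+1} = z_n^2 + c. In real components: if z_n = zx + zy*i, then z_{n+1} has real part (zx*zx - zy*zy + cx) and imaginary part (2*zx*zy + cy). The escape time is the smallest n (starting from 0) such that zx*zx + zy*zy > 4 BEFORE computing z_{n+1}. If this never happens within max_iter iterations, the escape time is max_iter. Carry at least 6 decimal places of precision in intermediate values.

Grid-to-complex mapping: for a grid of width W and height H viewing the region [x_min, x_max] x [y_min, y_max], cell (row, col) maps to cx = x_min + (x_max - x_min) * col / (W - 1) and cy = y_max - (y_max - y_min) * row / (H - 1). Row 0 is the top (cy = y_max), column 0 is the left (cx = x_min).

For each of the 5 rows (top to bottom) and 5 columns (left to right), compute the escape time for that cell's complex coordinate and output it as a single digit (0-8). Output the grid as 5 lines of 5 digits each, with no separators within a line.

Answer: 78542
88853
88883
88863
88873

Derivation:
(row=0, col=0): c = -0.3400 + 0.7900i → escape time 7
(row=0, col=1): c = -0.0775 + 0.7900i → escape time 8
(row=0, col=2): c = 0.1850 + 0.7900i → escape time 5
(row=0, col=3): c = 0.4475 + 0.7900i → escape time 4
(row=0, col=4): c = 0.7100 + 0.7900i → escape time 2
(row=1, col=0): c = -0.3400 + 0.5525i → escape time 8
(row=1, col=1): c = -0.0775 + 0.5525i → escape time 8
(row=1, col=2): c = 0.1850 + 0.5525i → escape time 8
(row=1, col=3): c = 0.4475 + 0.5525i → escape time 5
(row=1, col=4): c = 0.7100 + 0.5525i → escape time 3
(row=2, col=0): c = -0.3400 + 0.3150i → escape time 8
(row=2, col=1): c = -0.0775 + 0.3150i → escape time 8
(row=2, col=2): c = 0.1850 + 0.3150i → escape time 8
(row=2, col=3): c = 0.4475 + 0.3150i → escape time 8
(row=2, col=4): c = 0.7100 + 0.3150i → escape time 3
(row=3, col=0): c = -0.3400 + 0.0775i → escape time 8
(row=3, col=1): c = -0.0775 + 0.0775i → escape time 8
(row=3, col=2): c = 0.1850 + 0.0775i → escape time 8
(row=3, col=3): c = 0.4475 + 0.0775i → escape time 6
(row=3, col=4): c = 0.7100 + 0.0775i → escape time 3
(row=4, col=0): c = -0.3400 + -0.1600i → escape time 8
(row=4, col=1): c = -0.0775 + -0.1600i → escape time 8
(row=4, col=2): c = 0.1850 + -0.1600i → escape time 8
(row=4, col=3): c = 0.4475 + -0.1600i → escape time 7
(row=4, col=4): c = 0.7100 + -0.1600i → escape time 3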